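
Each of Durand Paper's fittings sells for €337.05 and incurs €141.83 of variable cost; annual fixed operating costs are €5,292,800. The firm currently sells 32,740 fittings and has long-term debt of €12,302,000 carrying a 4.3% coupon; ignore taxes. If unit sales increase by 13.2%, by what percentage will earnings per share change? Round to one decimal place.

+148.1%

At 32,740 units, contribution = 32,740 × €195.22 = €6,391,502.80.
EBIT = €6,391,502.80 − €5,292,800 = €1,098,702.80.
After interest of €528,986.00, pre-tax earnings = €569,716.80.
DCL = total CM / (EBIT − I) = €6,391,502.80 / €569,716.80 = 11.2187.
EPS therefore changes by 11.2187 × (+13.2%) = +148.1%.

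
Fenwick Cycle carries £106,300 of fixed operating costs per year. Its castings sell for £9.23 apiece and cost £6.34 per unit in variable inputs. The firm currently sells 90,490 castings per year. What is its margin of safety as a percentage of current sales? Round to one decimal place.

59.4%

Contribution margin per unit = £9.23 − £6.34 = £2.89. Break-even units = £106,300 ÷ £2.89 = 36,782.01; break-even revenue = 36,782.01 × £9.23 = £339,497.92.
Actual sales revenue = 90,490 × £9.23 = £835,222.70.
Margin of safety = (£835,222.70 − £339,497.92) ÷ £835,222.70 = 59.4%.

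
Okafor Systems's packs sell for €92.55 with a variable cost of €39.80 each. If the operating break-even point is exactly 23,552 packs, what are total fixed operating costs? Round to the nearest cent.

€1,242,368.00

Unit CM = price − variable cost = €92.55 − €39.80 = €52.75.
Fixed costs = break-even units × CM = 23,552 × €52.75 = €1,242,368.00.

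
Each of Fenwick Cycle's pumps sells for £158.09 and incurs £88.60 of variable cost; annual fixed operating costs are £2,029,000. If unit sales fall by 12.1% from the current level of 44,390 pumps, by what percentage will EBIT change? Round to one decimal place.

-35.4%

At 44,390 units, contribution = 44,390 × £69.49 = £3,084,661.10.
Operating income = contribution − fixed costs = £3,084,661.10 − £2,029,000 = £1,055,661.10.
So DOL = total CM / EBIT = £3,084,661.10 / £1,055,661.10 = 2.9220.
Operating income changes by 2.9220 × -12.1% = -35.4%.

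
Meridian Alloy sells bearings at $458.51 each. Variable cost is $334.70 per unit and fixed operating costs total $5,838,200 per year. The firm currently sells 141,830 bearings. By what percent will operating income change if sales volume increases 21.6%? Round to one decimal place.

Contribution at this volume is 141,830 × $123.81 = $17,559,972.30.
Subtracting fixed costs: EBIT = $17,559,972.30 − $5,838,200 = $11,721,772.30.
DOL = contribution ÷ EBIT = $17,559,972.30 ÷ $11,721,772.30 = 1.4981.
Operating income changes by 1.4981 × +21.6% = +32.4%.

+32.4%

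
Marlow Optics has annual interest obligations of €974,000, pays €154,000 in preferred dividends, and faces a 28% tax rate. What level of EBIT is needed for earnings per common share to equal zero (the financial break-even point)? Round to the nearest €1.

€1,187,889

Grossing the preferred dividend up to pre-tax terms: €154,000 / (1 − 0.28) = €213,888.89.
Financial break-even EBIT = interest + D_p ÷ (1 − t) = €974,000 + €213,888.89 = €1,187,888.89.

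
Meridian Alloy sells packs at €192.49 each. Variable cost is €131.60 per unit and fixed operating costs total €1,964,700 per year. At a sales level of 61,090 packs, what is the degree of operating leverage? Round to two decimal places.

At 61,090 units, contribution = 61,090 × €60.89 = €3,719,770.10.
Operating income = contribution − fixed costs = €3,719,770.10 − €1,964,700 = €1,755,070.10.
Degree of operating leverage = €3,719,770.10 / €1,755,070.10 = 2.1194.

2.12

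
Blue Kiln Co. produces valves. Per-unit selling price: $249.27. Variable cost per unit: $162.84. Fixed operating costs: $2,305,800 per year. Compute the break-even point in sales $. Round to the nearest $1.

$6,650,084

Contribution margin per unit = $249.27 − $162.84 = $86.43, a CM ratio of $86.43 ÷ $249.27 = 0.3467.
Break-even sales = FC ÷ CM ratio = $2,305,800 × $249.27 / $86.43 = $6,650,084.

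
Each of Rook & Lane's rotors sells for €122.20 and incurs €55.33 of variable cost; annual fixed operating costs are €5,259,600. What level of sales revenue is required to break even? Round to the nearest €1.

CM per unit = €122.20 − €55.33 = €66.87; CM ratio = €66.87 / €122.20 = 0.5472.
Break-even sales = FC ÷ CM ratio = €5,259,600 × €122.20 / €66.87 = €9,611,532.

€9,611,532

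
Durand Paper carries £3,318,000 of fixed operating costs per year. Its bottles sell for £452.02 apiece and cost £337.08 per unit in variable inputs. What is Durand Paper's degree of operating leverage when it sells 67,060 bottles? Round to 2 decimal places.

Contribution at this volume is 67,060 × £114.94 = £7,707,876.40.
EBIT = £7,707,876.40 − £3,318,000 = £4,389,876.40.
Degree of operating leverage = £7,707,876.40 / £4,389,876.40 = 1.7558.

1.76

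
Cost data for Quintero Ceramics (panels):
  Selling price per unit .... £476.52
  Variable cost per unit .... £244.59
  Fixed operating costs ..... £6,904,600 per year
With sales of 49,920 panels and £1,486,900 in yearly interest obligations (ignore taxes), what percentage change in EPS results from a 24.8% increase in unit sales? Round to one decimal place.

+90.1%

Total contribution margin = 49,920 × £231.93 = £11,577,945.60.
EBIT = £11,577,945.60 − £6,904,600 = £4,673,345.60.
Interest = £1,486,900.00, so EBIT − I = £3,186,445.60.
DCL = total CM / (EBIT − I) = £11,577,945.60 / £3,186,445.60 = 3.6335.
EPS therefore changes by 3.6335 × (+24.8%) = +90.1%.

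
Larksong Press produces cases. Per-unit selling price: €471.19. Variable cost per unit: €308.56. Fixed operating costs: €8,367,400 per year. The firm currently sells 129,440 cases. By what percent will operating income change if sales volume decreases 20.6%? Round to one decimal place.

-34.2%

Contribution at this volume is 129,440 × €162.63 = €21,050,827.20.
Subtracting fixed costs: EBIT = €21,050,827.20 − €8,367,400 = €12,683,427.20.
So DOL = total CM / EBIT = €21,050,827.20 / €12,683,427.20 = 1.6597.
Operating income changes by 1.6597 × -20.6% = -34.2%.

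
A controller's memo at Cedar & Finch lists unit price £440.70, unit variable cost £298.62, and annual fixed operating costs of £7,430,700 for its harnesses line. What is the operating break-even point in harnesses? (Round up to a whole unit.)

Each unit contributes £440.70 − £298.62 = £142.08.
Units to break even: £7,430,700 ÷ £142.08 = 52,299.41, rounded up to 52,300.

52,300 harnesses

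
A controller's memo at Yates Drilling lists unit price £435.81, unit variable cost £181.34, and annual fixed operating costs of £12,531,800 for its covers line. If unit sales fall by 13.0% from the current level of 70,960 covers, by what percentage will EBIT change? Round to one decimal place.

Contribution at this volume is 70,960 × £254.47 = £18,057,191.20.
Subtracting fixed costs: EBIT = £18,057,191.20 − £12,531,800 = £5,525,391.20.
Degree of operating leverage = £18,057,191.20 / £5,525,391.20 = 3.2680.
So EBIT moves 3.2680 × (-13.0%) = -42.5%.

-42.5%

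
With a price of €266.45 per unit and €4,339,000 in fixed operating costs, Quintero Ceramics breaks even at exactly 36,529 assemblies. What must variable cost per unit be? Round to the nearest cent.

Contribution per unit must be FC / Q = €4,339,000 / 36,529 = €118.7823.
Variable cost per unit = €266.45 − €118.7823 = €147.67.

€147.67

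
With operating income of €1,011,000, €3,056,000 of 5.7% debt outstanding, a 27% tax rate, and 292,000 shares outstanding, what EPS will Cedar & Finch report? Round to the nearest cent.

Pre-tax income = €1,011,000 − €174,192.00 = €836,808.00.
Net income = €836,808.00 × (1 − 0.27) = €610,869.84.
EPS = €610,869.84 ÷ 292,000 = €2.09.

€2.09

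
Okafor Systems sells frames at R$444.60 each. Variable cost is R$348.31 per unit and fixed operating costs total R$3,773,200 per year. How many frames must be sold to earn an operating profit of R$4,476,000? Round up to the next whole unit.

85,671 frames

Contribution margin per unit = R$444.60 − R$348.31 = R$96.29.
Need Q such that Q × R$96.29 − R$3,773,200 = R$4,476,000, i.e. Q = R$8,249,200 / R$96.29 = 85,670.37 → 85,671.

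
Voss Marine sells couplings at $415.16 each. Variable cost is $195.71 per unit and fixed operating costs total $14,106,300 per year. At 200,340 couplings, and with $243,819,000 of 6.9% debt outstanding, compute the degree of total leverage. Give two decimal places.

3.37

Total contribution margin = 200,340 × $219.45 = $43,964,613.00.
Subtracting fixed costs: EBIT = $43,964,613.00 − $14,106,300 = $29,858,313.00. Interest = $16,823,511.00, so EBIT − I = $13,034,802.00.
DCL = contribution ÷ (EBIT − I) = $43,964,613.00 ÷ $13,034,802.00 = 3.3729.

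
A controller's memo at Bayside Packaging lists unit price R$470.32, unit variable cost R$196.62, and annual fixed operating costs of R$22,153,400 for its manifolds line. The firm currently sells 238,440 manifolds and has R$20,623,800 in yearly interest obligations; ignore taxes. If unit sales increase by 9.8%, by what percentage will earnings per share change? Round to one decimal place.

Contribution at this volume is 238,440 × R$273.70 = R$65,261,028.00.
Operating income = contribution − fixed costs = R$65,261,028.00 − R$22,153,400 = R$43,107,628.00.
Interest = R$20,623,800.00, so EBIT − I = R$22,483,828.00.
Degree of combined leverage = contribution ÷ (EBIT − I) = R$65,261,028.00 ÷ R$22,483,828.00 = 2.9026.
%ΔEPS = DCL × %ΔSales = 2.9026 × +9.8% = +28.4%.

+28.4%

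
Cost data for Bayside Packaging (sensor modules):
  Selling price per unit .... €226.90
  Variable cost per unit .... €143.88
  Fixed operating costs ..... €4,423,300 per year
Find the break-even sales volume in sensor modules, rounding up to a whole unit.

53,280 sensor modules

Contribution margin per unit = €226.90 − €143.88 = €83.02.
Break-even volume = fixed costs ÷ CM per unit = €4,423,300 ÷ €83.02 = 53,279.93, so 53,280 sensor modules.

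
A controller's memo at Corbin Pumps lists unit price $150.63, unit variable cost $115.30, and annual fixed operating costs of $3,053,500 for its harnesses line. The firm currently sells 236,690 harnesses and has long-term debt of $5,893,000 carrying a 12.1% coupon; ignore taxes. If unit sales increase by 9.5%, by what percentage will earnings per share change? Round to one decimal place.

Total contribution margin = 236,690 × $35.33 = $8,362,257.70.
EBIT = $8,362,257.70 − $3,053,500 = $5,308,757.70.
After interest of $713,053.00, pre-tax earnings = $4,595,704.70.
Degree of combined leverage = contribution ÷ (EBIT − I) = $8,362,257.70 ÷ $4,595,704.70 = 1.8196.
EPS therefore changes by 1.8196 × (+9.5%) = +17.3%.

+17.3%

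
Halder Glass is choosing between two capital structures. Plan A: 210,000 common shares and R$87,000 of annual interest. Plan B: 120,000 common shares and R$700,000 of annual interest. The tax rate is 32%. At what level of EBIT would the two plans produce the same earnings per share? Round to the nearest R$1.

R$1,517,333

At indifference, (EBIT − 87,000)(1 − t)/210,000 = (EBIT − 700,000)(1 − t)/120,000.
Cancelling (1 − t) and cross-multiplying: 120,000·(EBIT − 87,000) = 210,000·(EBIT − 700,000).
Solving, EBIT = (700,000·210,000 − 87,000·120,000) / (210,000 − 120,000) = 136,560,000,000 / 90,000 = 1,517,333.33.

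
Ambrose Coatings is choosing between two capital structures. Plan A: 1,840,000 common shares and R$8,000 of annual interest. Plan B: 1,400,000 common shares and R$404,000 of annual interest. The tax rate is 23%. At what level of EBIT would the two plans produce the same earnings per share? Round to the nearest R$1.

Set EPS_A = EPS_B: (EBIT − R$8,000)(1 − 0.23) ÷ 1,840,000 = (EBIT − R$404,000)(1 − 0.23) ÷ 1,400,000.
Cancelling (1 − t) and cross-multiplying: 1,400,000·(EBIT − 8,000) = 1,840,000·(EBIT − 404,000).
Solving, EBIT = (404,000·1,840,000 − 8,000·1,400,000) / (1,840,000 − 1,400,000) = 732,160,000,000 / 440,000 = 1,664,000.00.

R$1,664,000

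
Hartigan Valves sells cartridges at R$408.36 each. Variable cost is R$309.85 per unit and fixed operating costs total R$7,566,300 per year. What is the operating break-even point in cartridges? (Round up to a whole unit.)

76,808 cartridges

Unit CM = price − variable cost = R$408.36 − R$309.85 = R$98.51.
Break-even volume = fixed costs ÷ CM per unit = R$7,566,300 ÷ R$98.51 = 76,807.43, so 76,808 cartridges.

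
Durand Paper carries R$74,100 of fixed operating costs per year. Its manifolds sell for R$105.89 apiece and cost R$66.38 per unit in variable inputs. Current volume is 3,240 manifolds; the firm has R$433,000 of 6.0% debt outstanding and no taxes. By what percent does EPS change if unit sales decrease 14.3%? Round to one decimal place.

Total contribution margin = 3,240 × R$39.51 = R$128,012.40.
Operating income = contribution − fixed costs = R$128,012.40 − R$74,100 = R$53,912.40.
Interest = R$25,980.00, so EBIT − I = R$27,932.40.
Degree of combined leverage = contribution ÷ (EBIT − I) = R$128,012.40 ÷ R$27,932.40 = 4.5829.
EPS therefore changes by 4.5829 × (-14.3%) = -65.5%.

-65.5%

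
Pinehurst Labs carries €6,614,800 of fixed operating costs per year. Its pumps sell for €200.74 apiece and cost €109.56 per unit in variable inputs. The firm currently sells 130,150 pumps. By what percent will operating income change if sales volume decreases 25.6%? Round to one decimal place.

Contribution at this volume is 130,150 × €91.18 = €11,867,077.00.
Subtracting fixed costs: EBIT = €11,867,077.00 − €6,614,800 = €5,252,277.00.
DOL = contribution ÷ EBIT = €11,867,077.00 ÷ €5,252,277.00 = 2.2594.
So EBIT moves 2.2594 × (-25.6%) = -57.8%.

-57.8%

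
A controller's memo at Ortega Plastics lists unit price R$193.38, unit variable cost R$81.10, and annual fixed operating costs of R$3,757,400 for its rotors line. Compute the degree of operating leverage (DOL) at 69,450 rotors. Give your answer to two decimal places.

1.93

Total contribution margin = 69,450 × R$112.28 = R$7,797,846.00.
EBIT = R$7,797,846.00 − R$3,757,400 = R$4,040,446.00.
DOL = contribution ÷ EBIT = R$7,797,846.00 ÷ R$4,040,446.00 = 1.9299.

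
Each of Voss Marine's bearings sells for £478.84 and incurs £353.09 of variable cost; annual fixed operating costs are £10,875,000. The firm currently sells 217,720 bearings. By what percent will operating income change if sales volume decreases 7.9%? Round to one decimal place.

-13.1%

Contribution at this volume is 217,720 × £125.75 = £27,378,290.00.
Operating income = contribution − fixed costs = £27,378,290.00 − £10,875,000 = £16,503,290.00.
DOL = contribution ÷ EBIT = £27,378,290.00 ÷ £16,503,290.00 = 1.6590.
%ΔEBIT = DOL × %ΔSales = 1.6590 × -7.9% = -13.1%.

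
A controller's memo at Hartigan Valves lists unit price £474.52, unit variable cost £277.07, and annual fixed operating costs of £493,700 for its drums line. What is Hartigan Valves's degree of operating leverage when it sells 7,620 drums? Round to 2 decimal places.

Contribution at this volume is 7,620 × £197.45 = £1,504,569.00.
Operating income = contribution − fixed costs = £1,504,569.00 − £493,700 = £1,010,869.00.
DOL = contribution ÷ EBIT = £1,504,569.00 ÷ £1,010,869.00 = 1.4884.

1.49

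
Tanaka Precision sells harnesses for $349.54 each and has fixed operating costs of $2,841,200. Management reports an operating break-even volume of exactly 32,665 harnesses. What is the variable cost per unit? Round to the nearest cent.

$262.56

Contribution per unit must be FC / Q = $2,841,200 / 32,665 = $86.9799.
Hence VC = price − CM = $349.54 − $86.9799 = $262.56.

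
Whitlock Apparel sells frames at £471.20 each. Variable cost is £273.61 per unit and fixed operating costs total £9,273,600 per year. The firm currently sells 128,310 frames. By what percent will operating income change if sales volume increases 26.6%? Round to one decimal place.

Total contribution margin = 128,310 × £197.59 = £25,352,772.90.
EBIT = £25,352,772.90 − £9,273,600 = £16,079,172.90.
DOL = contribution ÷ EBIT = £25,352,772.90 ÷ £16,079,172.90 = 1.5767.
%ΔEBIT = DOL × %ΔSales = 1.5767 × +26.6% = +41.9%.

+41.9%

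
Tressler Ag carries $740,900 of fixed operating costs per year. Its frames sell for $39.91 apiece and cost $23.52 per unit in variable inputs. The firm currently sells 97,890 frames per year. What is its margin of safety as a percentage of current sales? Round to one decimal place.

Unit CM = price − variable cost = $39.91 − $23.52 = $16.39. Break-even units = $740,900 ÷ $16.39 = 45,204.39; break-even revenue = 45,204.39 × $39.91 = $1,804,107.32.
Actual sales revenue = 97,890 × $39.91 = $3,906,789.90.
Margin of safety = ($3,906,789.90 − $1,804,107.32) ÷ $3,906,789.90 = 53.8%.

53.8%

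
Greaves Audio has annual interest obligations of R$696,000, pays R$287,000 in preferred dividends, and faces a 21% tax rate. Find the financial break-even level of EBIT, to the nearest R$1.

Preferred dividends are paid after tax, so their pre-tax equivalent is R$287,000 ÷ (1 − 0.21) = R$363,291.14.
Financial break-even EBIT = interest + D_p ÷ (1 − t) = R$696,000 + R$363,291.14 = R$1,059,291.14.

R$1,059,291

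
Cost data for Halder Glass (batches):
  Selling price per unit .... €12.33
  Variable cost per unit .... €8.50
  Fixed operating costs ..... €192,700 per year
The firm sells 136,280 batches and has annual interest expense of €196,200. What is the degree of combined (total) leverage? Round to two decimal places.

At 136,280 units, contribution = 136,280 × €3.83 = €521,952.40.
Operating income = contribution − fixed costs = €521,952.40 − €192,700 = €329,252.40. Interest = €196,200.00.
DOL = €521,952.40 ÷ €329,252.40 = 1.5853; DFL = €329,252.40 ÷ €133,052.40 = 2.4746.
DCL = DOL × DFL = 1.5853 × 2.4746 = 3.9230.

3.92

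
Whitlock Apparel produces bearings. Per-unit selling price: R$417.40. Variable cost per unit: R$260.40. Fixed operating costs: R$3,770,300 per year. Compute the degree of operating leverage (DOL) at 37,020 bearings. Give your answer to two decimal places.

2.85

Contribution at this volume is 37,020 × R$157.00 = R$5,812,140.00.
Operating income = contribution − fixed costs = R$5,812,140.00 − R$3,770,300 = R$2,041,840.00.
DOL = contribution ÷ EBIT = R$5,812,140.00 ÷ R$2,041,840.00 = 2.8465.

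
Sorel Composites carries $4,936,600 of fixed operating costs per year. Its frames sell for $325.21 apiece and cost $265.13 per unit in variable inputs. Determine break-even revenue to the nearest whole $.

$26,721,566

CM per unit = $325.21 − $265.13 = $60.08; CM ratio = $60.08 / $325.21 = 0.1847.
Break-even revenue = fixed costs × price ÷ CM = $4,936,600 × $325.21 ÷ $60.08 = $26,721,566.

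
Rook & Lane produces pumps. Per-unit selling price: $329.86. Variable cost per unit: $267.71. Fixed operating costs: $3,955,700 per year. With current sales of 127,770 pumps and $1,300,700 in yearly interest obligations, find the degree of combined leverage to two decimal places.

2.96

At 127,770 units, contribution = 127,770 × $62.15 = $7,940,905.50.
Subtracting fixed costs: EBIT = $7,940,905.50 − $3,955,700 = $3,985,205.50. Interest = $1,300,700.00.
DOL = $7,940,905.50 ÷ $3,985,205.50 = 1.9926; DFL = $3,985,205.50 ÷ $2,684,505.50 = 1.4845.
Combined leverage = 1.9926 × 1.4845 = 2.9580.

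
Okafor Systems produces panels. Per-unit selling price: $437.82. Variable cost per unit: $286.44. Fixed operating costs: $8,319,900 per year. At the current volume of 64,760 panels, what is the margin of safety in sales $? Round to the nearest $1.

Unit CM = price − variable cost = $437.82 − $286.44 = $151.38. Break-even units = $8,319,900 ÷ $151.38 = 54,960.36; break-even revenue = 54,960.36 × $437.82 = $24,062,746.85.
Actual sales revenue = 64,760 × $437.82 = $28,353,223.20.
Margin of safety = $28,353,223.20 − $24,062,746.85 = $4,290,476.

$4,290,476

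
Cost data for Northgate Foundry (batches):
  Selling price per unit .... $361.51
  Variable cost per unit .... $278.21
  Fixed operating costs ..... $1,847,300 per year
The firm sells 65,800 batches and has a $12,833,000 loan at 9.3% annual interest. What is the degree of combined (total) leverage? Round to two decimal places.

At 65,800 units, contribution = 65,800 × $83.30 = $5,481,140.00.
Subtracting fixed costs: EBIT = $5,481,140.00 − $1,847,300 = $3,633,840.00. Interest = $1,193,469.00.
DOL = $5,481,140.00 ÷ $3,633,840.00 = 1.5084; DFL = $3,633,840.00 ÷ $2,440,371.00 = 1.4891.
Combined leverage = 1.5084 × 1.4891 = 2.2462.

2.25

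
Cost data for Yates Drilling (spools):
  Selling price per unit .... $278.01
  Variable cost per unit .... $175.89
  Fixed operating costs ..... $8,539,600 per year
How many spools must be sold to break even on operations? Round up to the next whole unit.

Unit CM = price − variable cost = $278.01 − $175.89 = $102.12.
Break-even Q = $8,539,600 / $102.12 = 83,623.19 → 83,624 spools.

83,624 spools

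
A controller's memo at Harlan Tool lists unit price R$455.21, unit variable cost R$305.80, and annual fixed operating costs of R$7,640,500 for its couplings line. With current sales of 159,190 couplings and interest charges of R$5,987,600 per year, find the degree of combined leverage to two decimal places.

At 159,190 units, contribution = 159,190 × R$149.41 = R$23,784,577.90.
Subtracting fixed costs: EBIT = R$23,784,577.90 − R$7,640,500 = R$16,144,077.90. Interest = R$5,987,600.00.
DOL = R$23,784,577.90 ÷ R$16,144,077.90 = 1.4733; DFL = R$16,144,077.90 ÷ R$10,156,477.90 = 1.5895.
DCL = DOL × DFL = 1.4733 × 1.5895 = 2.3418.

2.34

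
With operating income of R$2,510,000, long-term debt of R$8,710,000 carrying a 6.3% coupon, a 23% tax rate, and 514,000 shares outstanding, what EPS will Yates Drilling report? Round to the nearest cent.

R$2.94

Pre-tax income = R$2,510,000 − R$548,730.00 = R$1,961,270.00.
Net income = R$1,961,270.00 × (1 − 0.23) = R$1,510,177.90.
Per share: R$1,510,177.90 / 514,000 shares = R$2.94.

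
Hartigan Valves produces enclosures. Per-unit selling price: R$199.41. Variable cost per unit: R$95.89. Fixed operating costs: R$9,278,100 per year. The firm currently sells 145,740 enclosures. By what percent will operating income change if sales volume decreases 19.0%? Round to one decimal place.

-49.3%

Contribution at this volume is 145,740 × R$103.52 = R$15,087,004.80.
Subtracting fixed costs: EBIT = R$15,087,004.80 − R$9,278,100 = R$5,808,904.80.
So DOL = total CM / EBIT = R$15,087,004.80 / R$5,808,904.80 = 2.5972.
%ΔEBIT = DOL × %ΔSales = 2.5972 × -19.0% = -49.3%.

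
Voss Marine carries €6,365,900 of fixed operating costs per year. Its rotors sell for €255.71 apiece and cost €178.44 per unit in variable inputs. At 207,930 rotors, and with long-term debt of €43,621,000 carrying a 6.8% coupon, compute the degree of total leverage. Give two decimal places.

Contribution at this volume is 207,930 × €77.27 = €16,066,751.10.
Subtracting fixed costs: EBIT = €16,066,751.10 − €6,365,900 = €9,700,851.10. Interest = €2,966,228.00.
DOL = €16,066,751.10 ÷ €9,700,851.10 = 1.6562; DFL = €9,700,851.10 ÷ €6,734,623.10 = 1.4404.
Combined leverage = 1.6562 × 1.4404 = 2.3856.

2.39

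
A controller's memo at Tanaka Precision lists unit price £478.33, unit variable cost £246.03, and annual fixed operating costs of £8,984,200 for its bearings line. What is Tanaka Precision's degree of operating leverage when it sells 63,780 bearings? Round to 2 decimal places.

2.54

Contribution at this volume is 63,780 × £232.30 = £14,816,094.00.
Subtracting fixed costs: EBIT = £14,816,094.00 − £8,984,200 = £5,831,894.00.
DOL = contribution ÷ EBIT = £14,816,094.00 ÷ £5,831,894.00 = 2.5405.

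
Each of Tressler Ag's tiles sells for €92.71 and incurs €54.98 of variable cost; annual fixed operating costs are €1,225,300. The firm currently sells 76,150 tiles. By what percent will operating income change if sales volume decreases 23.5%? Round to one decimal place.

-41.0%

Total contribution margin = 76,150 × €37.73 = €2,873,139.50.
EBIT = €2,873,139.50 − €1,225,300 = €1,647,839.50.
DOL = contribution ÷ EBIT = €2,873,139.50 ÷ €1,647,839.50 = 1.7436.
Operating income changes by 1.7436 × -23.5% = -41.0%.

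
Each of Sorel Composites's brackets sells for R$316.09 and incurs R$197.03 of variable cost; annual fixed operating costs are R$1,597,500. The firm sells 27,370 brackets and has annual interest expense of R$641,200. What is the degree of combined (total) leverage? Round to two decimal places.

3.19

Contribution at this volume is 27,370 × R$119.06 = R$3,258,672.20.
EBIT = R$3,258,672.20 − R$1,597,500 = R$1,661,172.20. Interest = R$641,200.00, so EBIT − I = R$1,019,972.20.
DCL = contribution ÷ (EBIT − I) = R$3,258,672.20 ÷ R$1,019,972.20 = 3.1949.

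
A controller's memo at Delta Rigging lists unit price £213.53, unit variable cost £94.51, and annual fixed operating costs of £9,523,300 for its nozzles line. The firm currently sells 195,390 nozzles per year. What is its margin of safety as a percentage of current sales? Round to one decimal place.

Contribution margin per unit = £213.53 − £94.51 = £119.02. Break-even units = £9,523,300 ÷ £119.02 = 80,014.28; break-even revenue = 80,014.28 × £213.53 = £17,085,449.92.
Current sales = 195,390 × £213.53 = £41,721,626.70.
Margin of safety = (£41,721,626.70 − £17,085,449.92) ÷ £41,721,626.70 = 59.0%.

59.0%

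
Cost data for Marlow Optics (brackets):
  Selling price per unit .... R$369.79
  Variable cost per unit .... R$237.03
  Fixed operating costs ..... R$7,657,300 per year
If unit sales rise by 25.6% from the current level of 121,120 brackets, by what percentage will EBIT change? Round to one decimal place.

+48.9%

Total contribution margin = 121,120 × R$132.76 = R$16,079,891.20.
Subtracting fixed costs: EBIT = R$16,079,891.20 − R$7,657,300 = R$8,422,591.20.
So DOL = total CM / EBIT = R$16,079,891.20 / R$8,422,591.20 = 1.9091.
%ΔEBIT = DOL × %ΔSales = 1.9091 × +25.6% = +48.9%.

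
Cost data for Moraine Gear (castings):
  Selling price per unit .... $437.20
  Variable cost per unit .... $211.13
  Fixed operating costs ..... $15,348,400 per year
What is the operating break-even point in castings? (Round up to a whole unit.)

Unit CM = price − variable cost = $437.20 − $211.13 = $226.07.
Break-even Q = $15,348,400 / $226.07 = 67,892.25 → 67,893 castings.

67,893 castings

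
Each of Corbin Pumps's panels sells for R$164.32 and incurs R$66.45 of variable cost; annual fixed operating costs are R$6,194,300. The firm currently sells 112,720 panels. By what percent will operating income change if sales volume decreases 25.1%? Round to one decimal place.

-57.2%

At 112,720 units, contribution = 112,720 × R$97.87 = R$11,031,906.40.
Operating income = contribution − fixed costs = R$11,031,906.40 − R$6,194,300 = R$4,837,606.40.
So DOL = total CM / EBIT = R$11,031,906.40 / R$4,837,606.40 = 2.2804.
So EBIT moves 2.2804 × (-25.1%) = -57.2%.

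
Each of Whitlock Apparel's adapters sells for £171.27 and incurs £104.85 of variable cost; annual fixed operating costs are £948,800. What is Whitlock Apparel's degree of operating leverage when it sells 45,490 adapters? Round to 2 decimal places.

At 45,490 units, contribution = 45,490 × £66.42 = £3,021,445.80.
EBIT = £3,021,445.80 − £948,800 = £2,072,645.80.
DOL = contribution ÷ EBIT = £3,021,445.80 ÷ £2,072,645.80 = 1.4578.

1.46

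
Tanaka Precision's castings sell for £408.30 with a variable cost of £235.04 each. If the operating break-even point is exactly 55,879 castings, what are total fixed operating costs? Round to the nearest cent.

Each unit contributes £408.30 − £235.04 = £173.26.
Fixed costs = break-even units × CM = 55,879 × £173.26 = £9,681,595.54.

£9,681,595.54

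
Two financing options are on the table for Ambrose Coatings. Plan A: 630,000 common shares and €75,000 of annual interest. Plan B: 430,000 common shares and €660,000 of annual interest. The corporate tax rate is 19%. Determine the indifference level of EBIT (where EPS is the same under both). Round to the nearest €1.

€1,917,750

Set EPS_A = EPS_B: (EBIT − €75,000)(1 − 0.19) ÷ 630,000 = (EBIT − €660,000)(1 − 0.19) ÷ 430,000.
Cancelling (1 − t) and cross-multiplying: 430,000·(EBIT − 75,000) = 630,000·(EBIT − 660,000).
Solving, EBIT = (660,000·630,000 − 75,000·430,000) / (630,000 − 430,000) = 383,550,000,000 / 200,000 = 1,917,750.00.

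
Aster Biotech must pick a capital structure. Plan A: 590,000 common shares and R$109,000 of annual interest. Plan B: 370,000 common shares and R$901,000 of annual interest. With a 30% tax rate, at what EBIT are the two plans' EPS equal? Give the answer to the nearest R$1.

Set EPS_A = EPS_B: (EBIT − R$109,000)(1 − 0.30) ÷ 590,000 = (EBIT − R$901,000)(1 − 0.30) ÷ 370,000.
Cancelling (1 − t) and cross-multiplying: 370,000·(EBIT − 109,000) = 590,000·(EBIT − 901,000).
EBIT × (590,000 − 370,000) = 901,000 × 590,000 − 109,000 × 370,000 = 491,260,000,000, so EBIT = 491,260,000,000 ÷ 220,000 = 2,233,000.00.

R$2,233,000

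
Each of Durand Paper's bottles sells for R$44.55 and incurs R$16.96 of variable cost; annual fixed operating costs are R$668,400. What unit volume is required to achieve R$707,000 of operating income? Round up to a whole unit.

49,852 bottles

Unit CM = price − variable cost = R$44.55 − R$16.96 = R$27.59.
Units = (FC + target) / CM = (R$668,400 + R$707,000) / R$27.59 = 49,851.40, so 49,852 bottles.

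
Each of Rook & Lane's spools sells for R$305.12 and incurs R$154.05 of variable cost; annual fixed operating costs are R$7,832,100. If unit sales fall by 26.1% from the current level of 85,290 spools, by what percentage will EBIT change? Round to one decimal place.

-66.6%

Total contribution margin = 85,290 × R$151.07 = R$12,884,760.30.
EBIT = R$12,884,760.30 − R$7,832,100 = R$5,052,660.30.
DOL = contribution ÷ EBIT = R$12,884,760.30 ÷ R$5,052,660.30 = 2.5501.
%ΔEBIT = DOL × %ΔSales = 2.5501 × -26.1% = -66.6%.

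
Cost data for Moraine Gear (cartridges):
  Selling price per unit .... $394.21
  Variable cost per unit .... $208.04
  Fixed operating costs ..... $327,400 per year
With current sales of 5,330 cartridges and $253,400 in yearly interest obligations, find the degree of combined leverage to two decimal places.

Contribution at this volume is 5,330 × $186.17 = $992,286.10.
Operating income = contribution − fixed costs = $992,286.10 − $327,400 = $664,886.10. Interest = $253,400.00.
DOL = $992,286.10 ÷ $664,886.10 = 1.4924; DFL = $664,886.10 ÷ $411,486.10 = 1.6158.
DCL = DOL × DFL = 1.4924 × 1.6158 = 2.4114.

2.41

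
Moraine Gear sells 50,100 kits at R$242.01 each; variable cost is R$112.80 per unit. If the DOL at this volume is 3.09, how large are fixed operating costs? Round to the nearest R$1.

At 50,100 units, contribution = 50,100 × R$129.21 = R$6,473,421.00.
Since DOL = CM ÷ EBIT, EBIT = R$6,473,421.00 ÷ 3.09 = R$2,094,958.25.
And FC = contribution − EBIT = R$6,473,421.00 − R$2,094,958.25 = R$4,378,463.

R$4,378,463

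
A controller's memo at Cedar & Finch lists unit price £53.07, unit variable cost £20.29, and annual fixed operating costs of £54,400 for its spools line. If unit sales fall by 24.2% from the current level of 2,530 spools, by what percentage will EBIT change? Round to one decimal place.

-70.3%

Contribution at this volume is 2,530 × £32.78 = £82,933.40.
EBIT = £82,933.40 − £54,400 = £28,533.40.
Degree of operating leverage = £82,933.40 / £28,533.40 = 2.9065.
So EBIT moves 2.9065 × (-24.2%) = -70.3%.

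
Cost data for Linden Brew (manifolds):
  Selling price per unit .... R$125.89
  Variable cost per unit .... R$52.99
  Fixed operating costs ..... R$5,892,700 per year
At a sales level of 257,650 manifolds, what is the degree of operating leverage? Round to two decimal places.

1.46

Contribution at this volume is 257,650 × R$72.90 = R$18,782,685.00.
EBIT = R$18,782,685.00 − R$5,892,700 = R$12,889,985.00.
DOL = contribution ÷ EBIT = R$18,782,685.00 ÷ R$12,889,985.00 = 1.4572.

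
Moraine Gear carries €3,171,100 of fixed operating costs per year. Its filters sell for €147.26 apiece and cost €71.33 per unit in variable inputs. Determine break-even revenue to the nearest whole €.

€6,150,088

CM per unit = €147.26 − €71.33 = €75.93; CM ratio = €75.93 / €147.26 = 0.5156.
Break-even revenue = fixed costs × price ÷ CM = €3,171,100 × €147.26 ÷ €75.93 = €6,150,088.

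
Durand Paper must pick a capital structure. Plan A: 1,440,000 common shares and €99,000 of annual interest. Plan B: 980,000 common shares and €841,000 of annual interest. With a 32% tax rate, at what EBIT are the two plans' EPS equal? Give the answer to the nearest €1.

€2,421,783

Set EPS_A = EPS_B: (EBIT − €99,000)(1 − 0.32) ÷ 1,440,000 = (EBIT − €841,000)(1 − 0.32) ÷ 980,000.
The (1 − t) factor cancels: (EBIT − 99,000) × 980,000 = (EBIT − 841,000) × 1,440,000.
Solving, EBIT = (841,000·1,440,000 − 99,000·980,000) / (1,440,000 − 980,000) = 1,114,020,000,000 / 460,000 = 2,421,782.61.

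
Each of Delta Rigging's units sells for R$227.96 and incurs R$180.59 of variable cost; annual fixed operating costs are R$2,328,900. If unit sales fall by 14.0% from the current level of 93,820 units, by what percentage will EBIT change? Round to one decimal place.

-29.4%

Contribution at this volume is 93,820 × R$47.37 = R$4,444,253.40.
EBIT = R$4,444,253.40 − R$2,328,900 = R$2,115,353.40.
So DOL = total CM / EBIT = R$4,444,253.40 / R$2,115,353.40 = 2.1010.
%ΔEBIT = DOL × %ΔSales = 2.1010 × -14.0% = -29.4%.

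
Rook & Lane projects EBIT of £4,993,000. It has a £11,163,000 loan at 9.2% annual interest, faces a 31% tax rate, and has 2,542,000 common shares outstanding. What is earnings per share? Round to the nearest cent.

£1.08

Pre-tax income = £4,993,000 − £1,026,996.00 = £3,966,004.00.
After tax at 31%: net income = £3,966,004.00 × 0.69 = £2,736,542.76.
EPS = £2,736,542.76 ÷ 2,542,000 = £1.08.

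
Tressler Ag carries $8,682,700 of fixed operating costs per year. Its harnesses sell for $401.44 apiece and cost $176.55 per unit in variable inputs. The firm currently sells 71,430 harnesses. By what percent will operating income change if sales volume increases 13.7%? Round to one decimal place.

Total contribution margin = 71,430 × $224.89 = $16,063,892.70.
Subtracting fixed costs: EBIT = $16,063,892.70 − $8,682,700 = $7,381,192.70.
Degree of operating leverage = $16,063,892.70 / $7,381,192.70 = 2.1763.
So EBIT moves 2.1763 × (+13.7%) = +29.8%.

+29.8%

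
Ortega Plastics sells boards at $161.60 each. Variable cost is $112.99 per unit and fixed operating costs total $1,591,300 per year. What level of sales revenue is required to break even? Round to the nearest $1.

Contribution margin per unit = $161.60 − $112.99 = $48.61, a CM ratio of $48.61 ÷ $161.60 = 0.3008.
Break-even sales = FC ÷ CM ratio = $1,591,300 × $161.60 / $48.61 = $5,290,148.

$5,290,148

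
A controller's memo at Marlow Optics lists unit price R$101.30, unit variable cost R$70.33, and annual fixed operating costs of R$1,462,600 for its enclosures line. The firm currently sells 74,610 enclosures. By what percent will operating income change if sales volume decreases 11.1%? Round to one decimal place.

Contribution at this volume is 74,610 × R$30.97 = R$2,310,671.70.
Operating income = contribution − fixed costs = R$2,310,671.70 − R$1,462,600 = R$848,071.70.
DOL = contribution ÷ EBIT = R$2,310,671.70 ÷ R$848,071.70 = 2.7246.
So EBIT moves 2.7246 × (-11.1%) = -30.2%.

-30.2%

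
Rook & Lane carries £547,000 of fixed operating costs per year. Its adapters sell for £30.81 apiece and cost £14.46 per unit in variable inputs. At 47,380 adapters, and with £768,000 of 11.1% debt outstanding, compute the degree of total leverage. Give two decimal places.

At 47,380 units, contribution = 47,380 × £16.35 = £774,663.00.
Operating income = contribution − fixed costs = £774,663.00 − £547,000 = £227,663.00. Interest = £85,248.00.
DOL = £774,663.00 ÷ £227,663.00 = 3.4027; DFL = £227,663.00 ÷ £142,415.00 = 1.5986.
Combined leverage = 3.4027 × 1.5986 = 5.4396.

5.44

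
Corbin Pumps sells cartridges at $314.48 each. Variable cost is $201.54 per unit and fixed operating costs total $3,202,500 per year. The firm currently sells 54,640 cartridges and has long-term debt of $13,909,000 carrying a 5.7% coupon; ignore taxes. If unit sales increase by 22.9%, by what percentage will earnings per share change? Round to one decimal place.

+65.0%

Contribution at this volume is 54,640 × $112.94 = $6,171,041.60.
Operating income = contribution − fixed costs = $6,171,041.60 − $3,202,500 = $2,968,541.60.
Interest = $792,813.00, so EBIT − I = $2,175,728.60.
DCL = total CM / (EBIT − I) = $6,171,041.60 / $2,175,728.60 = 2.8363.
%ΔEPS = DCL × %ΔSales = 2.8363 × +22.9% = +65.0%.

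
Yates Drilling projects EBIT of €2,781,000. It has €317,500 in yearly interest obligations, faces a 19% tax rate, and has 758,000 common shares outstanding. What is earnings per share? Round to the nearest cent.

€2.63

Interest = €317,500.00, so EBT = €2,781,000 − €317,500.00 = €2,463,500.00.
After tax at 19%: net income = €2,463,500.00 × 0.81 = €1,995,435.00.
EPS = €1,995,435.00 ÷ 758,000 = €2.63.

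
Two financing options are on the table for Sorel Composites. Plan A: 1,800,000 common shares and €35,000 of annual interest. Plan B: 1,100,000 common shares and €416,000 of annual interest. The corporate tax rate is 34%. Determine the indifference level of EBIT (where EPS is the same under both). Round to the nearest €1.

€1,014,714

Set EPS_A = EPS_B: (EBIT − €35,000)(1 − 0.34) ÷ 1,800,000 = (EBIT − €416,000)(1 − 0.34) ÷ 1,100,000.
Cancelling (1 − t) and cross-multiplying: 1,100,000·(EBIT − 35,000) = 1,800,000·(EBIT − 416,000).
Solving, EBIT = (416,000·1,800,000 − 35,000·1,100,000) / (1,800,000 − 1,100,000) = 710,300,000,000 / 700,000 = 1,014,714.29.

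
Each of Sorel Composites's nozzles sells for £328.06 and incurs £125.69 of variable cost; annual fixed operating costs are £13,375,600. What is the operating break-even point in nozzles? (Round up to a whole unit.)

Unit CM = price − variable cost = £328.06 − £125.69 = £202.37.
Break-even Q = £13,375,600 / £202.37 = 66,094.78 → 66,095 nozzles.

66,095 nozzles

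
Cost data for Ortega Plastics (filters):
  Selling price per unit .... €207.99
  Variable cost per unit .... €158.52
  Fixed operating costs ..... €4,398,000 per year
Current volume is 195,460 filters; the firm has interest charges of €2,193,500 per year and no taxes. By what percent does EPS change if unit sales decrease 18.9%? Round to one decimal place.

-59.4%

At 195,460 units, contribution = 195,460 × €49.47 = €9,669,406.20.
EBIT = €9,669,406.20 − €4,398,000 = €5,271,406.20.
Interest = €2,193,500.00, so EBIT − I = €3,077,906.20.
DCL = total CM / (EBIT − I) = €9,669,406.20 / €3,077,906.20 = 3.1416.
EPS therefore changes by 3.1416 × (-18.9%) = -59.4%.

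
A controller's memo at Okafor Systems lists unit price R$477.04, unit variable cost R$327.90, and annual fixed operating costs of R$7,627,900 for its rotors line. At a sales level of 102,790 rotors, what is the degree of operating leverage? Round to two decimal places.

1.99

Contribution at this volume is 102,790 × R$149.14 = R$15,330,100.60.
Subtracting fixed costs: EBIT = R$15,330,100.60 − R$7,627,900 = R$7,702,200.60.
DOL = contribution ÷ EBIT = R$15,330,100.60 ÷ R$7,702,200.60 = 1.9904.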